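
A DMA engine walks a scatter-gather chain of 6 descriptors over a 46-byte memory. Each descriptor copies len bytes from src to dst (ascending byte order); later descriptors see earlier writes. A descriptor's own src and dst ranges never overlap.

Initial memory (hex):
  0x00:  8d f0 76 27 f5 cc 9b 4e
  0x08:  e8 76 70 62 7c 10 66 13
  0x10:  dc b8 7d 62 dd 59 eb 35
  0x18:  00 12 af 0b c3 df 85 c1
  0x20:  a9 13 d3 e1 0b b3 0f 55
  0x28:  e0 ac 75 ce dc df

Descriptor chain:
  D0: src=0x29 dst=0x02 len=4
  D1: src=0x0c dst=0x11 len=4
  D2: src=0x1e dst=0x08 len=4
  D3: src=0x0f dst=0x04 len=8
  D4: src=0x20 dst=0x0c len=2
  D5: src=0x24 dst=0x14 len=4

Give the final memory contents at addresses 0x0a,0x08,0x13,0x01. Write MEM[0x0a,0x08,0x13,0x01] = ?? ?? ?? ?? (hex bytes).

MEM[0x0a,0x08,0x13,0x01] = 59 66 66 f0

[0] 0x29->0x02 len=4 : ac 75 ce dc
[1] 0x0c->0x11 len=4 : 7c 10 66 13
[2] 0x1e->0x08 len=4 : 85 c1 a9 13
[3] 0x0f->0x04 len=8 : 13 dc 7c 10 66 13 59 eb
[4] 0x20->0x0c len=2 : a9 13
[5] 0x24->0x14 len=4 : 0b b3 0f 55
query mem[0x0a]=0x59, mem[0x08]=0x66, mem[0x13]=0x66, mem[0x01]=0xf0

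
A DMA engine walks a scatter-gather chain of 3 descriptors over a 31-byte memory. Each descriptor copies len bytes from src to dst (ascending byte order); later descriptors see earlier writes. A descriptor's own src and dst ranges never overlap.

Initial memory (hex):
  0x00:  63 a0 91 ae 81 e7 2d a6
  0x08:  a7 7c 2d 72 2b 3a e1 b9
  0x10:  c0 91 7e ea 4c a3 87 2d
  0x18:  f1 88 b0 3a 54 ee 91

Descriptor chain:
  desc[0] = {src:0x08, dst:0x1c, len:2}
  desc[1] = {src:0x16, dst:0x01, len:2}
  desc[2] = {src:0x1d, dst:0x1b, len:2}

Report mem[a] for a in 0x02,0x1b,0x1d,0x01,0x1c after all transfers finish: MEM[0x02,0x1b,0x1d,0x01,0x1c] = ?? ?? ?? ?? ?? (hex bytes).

  after D0: wrote 2B at 0x1c = a77c
  after D1: wrote 2B at 0x01 = 872d
  after D2: wrote 2B at 0x1b = 7c91
query mem[0x02]=0x2d, mem[0x1b]=0x7c, mem[0x1d]=0x7c, mem[0x01]=0x87, mem[0x1c]=0x91

MEM[0x02,0x1b,0x1d,0x01,0x1c] = 2d 7c 7c 87 91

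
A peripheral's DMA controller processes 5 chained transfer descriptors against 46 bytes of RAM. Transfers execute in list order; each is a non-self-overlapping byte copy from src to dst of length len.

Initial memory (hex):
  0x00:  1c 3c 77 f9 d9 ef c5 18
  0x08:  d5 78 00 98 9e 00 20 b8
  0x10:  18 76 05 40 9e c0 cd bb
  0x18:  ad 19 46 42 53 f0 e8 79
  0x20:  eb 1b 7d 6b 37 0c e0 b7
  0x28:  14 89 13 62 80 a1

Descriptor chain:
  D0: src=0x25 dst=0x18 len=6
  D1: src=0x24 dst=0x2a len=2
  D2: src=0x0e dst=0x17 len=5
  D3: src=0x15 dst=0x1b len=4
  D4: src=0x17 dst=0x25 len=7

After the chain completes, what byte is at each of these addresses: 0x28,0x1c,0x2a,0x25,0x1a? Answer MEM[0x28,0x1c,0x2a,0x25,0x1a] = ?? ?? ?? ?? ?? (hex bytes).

MEM[0x28,0x1c,0x2a,0x25,0x1a] = 76 cd cd 20 76

#0 dst[0x18+6] := {0x0c,0xe0,0xb7,0x14,0x89,0x13}
#1 dst[0x2a+2] := {0x37,0x0c}
#2 dst[0x17+5] := {0x20,0xb8,0x18,0x76,0x05}
#3 dst[0x1b+4] := {0xc0,0xcd,0x20,0xb8}
#4 dst[0x25+7] := {0x20,0xb8,0x18,0x76,0xc0,0xcd,0x20}
query mem[0x28]=0x76, mem[0x1c]=0xcd, mem[0x2a]=0xcd, mem[0x25]=0x20, mem[0x1a]=0x76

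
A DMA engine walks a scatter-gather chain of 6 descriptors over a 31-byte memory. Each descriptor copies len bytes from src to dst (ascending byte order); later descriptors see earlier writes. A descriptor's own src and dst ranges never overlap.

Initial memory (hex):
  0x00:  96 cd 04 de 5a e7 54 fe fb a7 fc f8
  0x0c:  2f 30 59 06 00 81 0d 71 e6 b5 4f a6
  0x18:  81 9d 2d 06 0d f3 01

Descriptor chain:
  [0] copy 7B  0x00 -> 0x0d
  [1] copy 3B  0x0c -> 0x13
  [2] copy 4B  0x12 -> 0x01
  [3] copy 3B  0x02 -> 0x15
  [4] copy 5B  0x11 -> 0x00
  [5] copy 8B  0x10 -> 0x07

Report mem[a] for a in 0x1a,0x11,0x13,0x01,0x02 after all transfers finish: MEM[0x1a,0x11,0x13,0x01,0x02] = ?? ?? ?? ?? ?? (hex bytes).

D0: mem[0x0d..0x13] <- [96 cd 04 de 5a e7 54]
D1: mem[0x13..0x15] <- [2f 96 cd]
D2: mem[0x01..0x04] <- [e7 2f 96 cd]
D3: mem[0x15..0x17] <- [2f 96 cd]
D4: mem[0x00..0x04] <- [5a e7 2f 96 2f]
D5: mem[0x07..0x0e] <- [de 5a e7 2f 96 2f 96 cd]
query mem[0x1a]=0x2d, mem[0x11]=0x5a, mem[0x13]=0x2f, mem[0x01]=0xe7, mem[0x02]=0x2f

MEM[0x1a,0x11,0x13,0x01,0x02] = 2d 5a 2f e7 2f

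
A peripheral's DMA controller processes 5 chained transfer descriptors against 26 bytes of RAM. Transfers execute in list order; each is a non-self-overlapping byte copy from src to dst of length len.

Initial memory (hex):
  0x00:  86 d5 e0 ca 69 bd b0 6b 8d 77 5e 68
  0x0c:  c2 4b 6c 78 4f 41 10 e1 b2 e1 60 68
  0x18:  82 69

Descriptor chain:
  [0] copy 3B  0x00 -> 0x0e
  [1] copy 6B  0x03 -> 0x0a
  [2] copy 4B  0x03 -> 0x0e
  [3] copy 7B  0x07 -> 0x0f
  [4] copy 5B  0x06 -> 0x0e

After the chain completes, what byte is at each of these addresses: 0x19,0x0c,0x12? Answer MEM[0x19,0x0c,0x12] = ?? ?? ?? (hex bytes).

[0] 0x00->0x0e len=3 : 86 d5 e0
[1] 0x03->0x0a len=6 : ca 69 bd b0 6b 8d
[2] 0x03->0x0e len=4 : ca 69 bd b0
[3] 0x07->0x0f len=7 : 6b 8d 77 ca 69 bd b0
[4] 0x06->0x0e len=5 : b0 6b 8d 77 ca
query mem[0x19]=0x69, mem[0x0c]=0xbd, mem[0x12]=0xca

MEM[0x19,0x0c,0x12] = 69 bd ca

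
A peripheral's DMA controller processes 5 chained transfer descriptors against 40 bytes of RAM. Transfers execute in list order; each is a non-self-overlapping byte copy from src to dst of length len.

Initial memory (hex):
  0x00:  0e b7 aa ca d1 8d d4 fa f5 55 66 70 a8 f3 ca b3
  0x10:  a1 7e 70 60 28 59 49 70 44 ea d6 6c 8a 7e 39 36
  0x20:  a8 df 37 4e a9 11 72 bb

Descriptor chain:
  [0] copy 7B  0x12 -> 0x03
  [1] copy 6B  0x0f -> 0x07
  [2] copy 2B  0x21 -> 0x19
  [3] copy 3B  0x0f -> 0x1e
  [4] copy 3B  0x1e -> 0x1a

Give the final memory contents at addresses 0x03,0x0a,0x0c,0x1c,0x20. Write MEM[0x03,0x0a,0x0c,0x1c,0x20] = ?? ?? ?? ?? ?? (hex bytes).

[0] 0x12->0x03 len=7 : 70 60 28 59 49 70 44
[1] 0x0f->0x07 len=6 : b3 a1 7e 70 60 28
[2] 0x21->0x19 len=2 : df 37
[3] 0x0f->0x1e len=3 : b3 a1 7e
[4] 0x1e->0x1a len=3 : b3 a1 7e
query mem[0x03]=0x70, mem[0x0a]=0x70, mem[0x0c]=0x28, mem[0x1c]=0x7e, mem[0x20]=0x7e

MEM[0x03,0x0a,0x0c,0x1c,0x20] = 70 70 28 7e 7e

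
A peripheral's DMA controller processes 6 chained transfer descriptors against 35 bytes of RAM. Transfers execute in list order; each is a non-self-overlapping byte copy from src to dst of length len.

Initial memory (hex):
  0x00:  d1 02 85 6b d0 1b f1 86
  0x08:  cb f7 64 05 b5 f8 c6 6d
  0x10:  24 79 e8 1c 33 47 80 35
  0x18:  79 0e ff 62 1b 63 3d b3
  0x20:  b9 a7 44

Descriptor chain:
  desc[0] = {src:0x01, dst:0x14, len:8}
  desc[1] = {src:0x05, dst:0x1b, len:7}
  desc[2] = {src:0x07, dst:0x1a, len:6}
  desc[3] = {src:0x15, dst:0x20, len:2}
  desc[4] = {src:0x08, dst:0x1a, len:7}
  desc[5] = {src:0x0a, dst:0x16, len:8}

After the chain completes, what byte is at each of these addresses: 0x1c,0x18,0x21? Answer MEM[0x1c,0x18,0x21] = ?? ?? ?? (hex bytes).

MEM[0x1c,0x18,0x21] = 24 b5 6b

#0 dst[0x14+8] := {0x02,0x85,0x6b,0xd0,0x1b,0xf1,0x86,0xcb}
#1 dst[0x1b+7] := {0x1b,0xf1,0x86,0xcb,0xf7,0x64,0x05}
#2 dst[0x1a+6] := {0x86,0xcb,0xf7,0x64,0x05,0xb5}
#3 dst[0x20+2] := {0x85,0x6b}
#4 dst[0x1a+7] := {0xcb,0xf7,0x64,0x05,0xb5,0xf8,0xc6}
#5 dst[0x16+8] := {0x64,0x05,0xb5,0xf8,0xc6,0x6d,0x24,0x79}
query mem[0x1c]=0x24, mem[0x18]=0xb5, mem[0x21]=0x6b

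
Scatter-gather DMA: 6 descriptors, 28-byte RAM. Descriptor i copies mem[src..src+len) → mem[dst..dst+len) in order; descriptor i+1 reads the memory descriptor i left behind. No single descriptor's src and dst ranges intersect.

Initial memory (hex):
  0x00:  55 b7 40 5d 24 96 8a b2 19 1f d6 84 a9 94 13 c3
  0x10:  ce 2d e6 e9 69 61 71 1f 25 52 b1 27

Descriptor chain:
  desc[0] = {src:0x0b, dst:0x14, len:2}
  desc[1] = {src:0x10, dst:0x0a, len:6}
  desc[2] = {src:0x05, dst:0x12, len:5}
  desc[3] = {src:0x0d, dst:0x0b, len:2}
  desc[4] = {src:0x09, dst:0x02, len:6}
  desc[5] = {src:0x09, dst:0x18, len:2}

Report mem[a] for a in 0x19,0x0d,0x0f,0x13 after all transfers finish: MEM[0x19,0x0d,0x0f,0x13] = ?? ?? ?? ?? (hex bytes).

D0: mem[0x14..0x15] <- [84 a9]
D1: mem[0x0a..0x0f] <- [ce 2d e6 e9 84 a9]
D2: mem[0x12..0x16] <- [96 8a b2 19 1f]
D3: mem[0x0b..0x0c] <- [e9 84]
D4: mem[0x02..0x07] <- [1f ce e9 84 e9 84]
D5: mem[0x18..0x19] <- [1f ce]
query mem[0x19]=0xce, mem[0x0d]=0xe9, mem[0x0f]=0xa9, mem[0x13]=0x8a

MEM[0x19,0x0d,0x0f,0x13] = ce e9 a9 8a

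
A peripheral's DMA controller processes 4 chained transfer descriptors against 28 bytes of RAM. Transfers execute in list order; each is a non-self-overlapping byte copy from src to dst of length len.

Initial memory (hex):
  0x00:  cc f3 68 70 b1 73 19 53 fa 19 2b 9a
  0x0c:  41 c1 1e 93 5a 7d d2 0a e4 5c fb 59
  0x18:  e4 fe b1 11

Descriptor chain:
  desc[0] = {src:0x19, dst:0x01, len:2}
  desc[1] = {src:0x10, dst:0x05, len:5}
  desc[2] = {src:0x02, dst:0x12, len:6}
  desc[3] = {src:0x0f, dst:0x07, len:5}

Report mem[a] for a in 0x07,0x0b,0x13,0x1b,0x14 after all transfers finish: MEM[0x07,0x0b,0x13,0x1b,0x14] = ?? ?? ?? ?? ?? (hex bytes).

#0 dst[0x01+2] := {0xfe,0xb1}
#1 dst[0x05+5] := {0x5a,0x7d,0xd2,0x0a,0xe4}
#2 dst[0x12+6] := {0xb1,0x70,0xb1,0x5a,0x7d,0xd2}
#3 dst[0x07+5] := {0x93,0x5a,0x7d,0xb1,0x70}
query mem[0x07]=0x93, mem[0x0b]=0x70, mem[0x13]=0x70, mem[0x1b]=0x11, mem[0x14]=0xb1

MEM[0x07,0x0b,0x13,0x1b,0x14] = 93 70 70 11 b1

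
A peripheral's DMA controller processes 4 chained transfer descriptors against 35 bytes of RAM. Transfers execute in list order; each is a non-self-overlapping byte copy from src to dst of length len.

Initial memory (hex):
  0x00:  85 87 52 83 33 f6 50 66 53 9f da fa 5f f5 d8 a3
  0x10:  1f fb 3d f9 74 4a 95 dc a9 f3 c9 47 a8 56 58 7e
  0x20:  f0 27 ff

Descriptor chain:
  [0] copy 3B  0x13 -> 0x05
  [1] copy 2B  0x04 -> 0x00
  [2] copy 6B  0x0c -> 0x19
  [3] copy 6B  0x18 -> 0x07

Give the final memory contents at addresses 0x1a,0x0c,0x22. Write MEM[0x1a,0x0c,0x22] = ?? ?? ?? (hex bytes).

MEM[0x1a,0x0c,0x22] = f5 1f ff

[0] 0x13->0x05 len=3 : f9 74 4a
[1] 0x04->0x00 len=2 : 33 f9
[2] 0x0c->0x19 len=6 : 5f f5 d8 a3 1f fb
[3] 0x18->0x07 len=6 : a9 5f f5 d8 a3 1f
query mem[0x1a]=0xf5, mem[0x0c]=0x1f, mem[0x22]=0xff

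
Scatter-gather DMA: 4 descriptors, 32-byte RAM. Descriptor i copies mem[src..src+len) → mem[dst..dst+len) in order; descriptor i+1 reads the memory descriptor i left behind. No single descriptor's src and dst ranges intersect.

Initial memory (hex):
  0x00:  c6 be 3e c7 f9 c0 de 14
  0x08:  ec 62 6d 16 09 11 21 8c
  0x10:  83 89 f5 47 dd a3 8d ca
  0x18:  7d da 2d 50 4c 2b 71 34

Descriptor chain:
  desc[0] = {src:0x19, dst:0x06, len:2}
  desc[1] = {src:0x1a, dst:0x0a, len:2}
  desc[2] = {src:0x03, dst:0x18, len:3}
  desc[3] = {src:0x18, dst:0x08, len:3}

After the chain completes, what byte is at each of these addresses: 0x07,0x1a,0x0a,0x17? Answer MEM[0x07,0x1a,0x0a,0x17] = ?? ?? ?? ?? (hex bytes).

D0: mem[0x06..0x07] <- [da 2d]
D1: mem[0x0a..0x0b] <- [2d 50]
D2: mem[0x18..0x1a] <- [c7 f9 c0]
D3: mem[0x08..0x0a] <- [c7 f9 c0]
query mem[0x07]=0x2d, mem[0x1a]=0xc0, mem[0x0a]=0xc0, mem[0x17]=0xca

MEM[0x07,0x1a,0x0a,0x17] = 2d c0 c0 ca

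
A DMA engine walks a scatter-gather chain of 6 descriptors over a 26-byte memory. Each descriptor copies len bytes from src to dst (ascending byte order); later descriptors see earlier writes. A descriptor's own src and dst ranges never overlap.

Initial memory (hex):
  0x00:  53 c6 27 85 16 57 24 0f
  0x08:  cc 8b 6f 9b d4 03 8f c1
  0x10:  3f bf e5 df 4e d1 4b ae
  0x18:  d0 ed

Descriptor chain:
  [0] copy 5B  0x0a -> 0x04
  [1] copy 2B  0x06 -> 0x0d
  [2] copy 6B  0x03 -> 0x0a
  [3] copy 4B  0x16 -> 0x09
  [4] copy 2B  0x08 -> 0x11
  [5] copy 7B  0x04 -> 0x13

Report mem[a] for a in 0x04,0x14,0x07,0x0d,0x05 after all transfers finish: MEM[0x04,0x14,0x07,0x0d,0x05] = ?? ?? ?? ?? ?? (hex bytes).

[0] 0x0a->0x04 len=5 : 6f 9b d4 03 8f
[1] 0x06->0x0d len=2 : d4 03
[2] 0x03->0x0a len=6 : 85 6f 9b d4 03 8f
[3] 0x16->0x09 len=4 : 4b ae d0 ed
[4] 0x08->0x11 len=2 : 8f 4b
[5] 0x04->0x13 len=7 : 6f 9b d4 03 8f 4b ae
query mem[0x04]=0x6f, mem[0x14]=0x9b, mem[0x07]=0x03, mem[0x0d]=0xd4, mem[0x05]=0x9b

MEM[0x04,0x14,0x07,0x0d,0x05] = 6f 9b 03 d4 9b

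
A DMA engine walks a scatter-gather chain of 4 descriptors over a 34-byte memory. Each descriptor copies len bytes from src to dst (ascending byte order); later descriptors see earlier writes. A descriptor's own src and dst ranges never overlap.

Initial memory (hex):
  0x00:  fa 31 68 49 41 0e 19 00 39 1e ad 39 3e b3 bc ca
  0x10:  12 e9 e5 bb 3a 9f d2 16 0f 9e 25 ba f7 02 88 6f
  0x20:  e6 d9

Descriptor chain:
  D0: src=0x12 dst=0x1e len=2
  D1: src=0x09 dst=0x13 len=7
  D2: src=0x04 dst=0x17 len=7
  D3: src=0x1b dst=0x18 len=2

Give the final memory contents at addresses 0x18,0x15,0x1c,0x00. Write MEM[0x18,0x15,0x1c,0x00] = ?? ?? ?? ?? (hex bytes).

MEM[0x18,0x15,0x1c,0x00] = 39 39 1e fa

D0: mem[0x1e..0x1f] <- [e5 bb]
D1: mem[0x13..0x19] <- [1e ad 39 3e b3 bc ca]
D2: mem[0x17..0x1d] <- [41 0e 19 00 39 1e ad]
D3: mem[0x18..0x19] <- [39 1e]
query mem[0x18]=0x39, mem[0x15]=0x39, mem[0x1c]=0x1e, mem[0x00]=0xfa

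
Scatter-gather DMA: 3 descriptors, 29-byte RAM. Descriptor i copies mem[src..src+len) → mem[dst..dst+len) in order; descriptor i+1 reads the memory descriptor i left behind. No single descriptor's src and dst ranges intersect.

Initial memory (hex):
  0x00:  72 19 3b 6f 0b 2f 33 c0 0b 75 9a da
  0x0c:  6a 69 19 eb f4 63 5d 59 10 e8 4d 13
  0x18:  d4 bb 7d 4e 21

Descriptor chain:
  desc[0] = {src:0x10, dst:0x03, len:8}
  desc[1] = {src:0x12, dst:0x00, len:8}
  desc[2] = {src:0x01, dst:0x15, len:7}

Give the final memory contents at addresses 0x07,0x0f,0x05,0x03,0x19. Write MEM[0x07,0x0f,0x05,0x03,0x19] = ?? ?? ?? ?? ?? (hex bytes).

[0] 0x10->0x03 len=8 : f4 63 5d 59 10 e8 4d 13
[1] 0x12->0x00 len=8 : 5d 59 10 e8 4d 13 d4 bb
[2] 0x01->0x15 len=7 : 59 10 e8 4d 13 d4 bb
query mem[0x07]=0xbb, mem[0x0f]=0xeb, mem[0x05]=0x13, mem[0x03]=0xe8, mem[0x19]=0x13

MEM[0x07,0x0f,0x05,0x03,0x19] = bb eb 13 e8 13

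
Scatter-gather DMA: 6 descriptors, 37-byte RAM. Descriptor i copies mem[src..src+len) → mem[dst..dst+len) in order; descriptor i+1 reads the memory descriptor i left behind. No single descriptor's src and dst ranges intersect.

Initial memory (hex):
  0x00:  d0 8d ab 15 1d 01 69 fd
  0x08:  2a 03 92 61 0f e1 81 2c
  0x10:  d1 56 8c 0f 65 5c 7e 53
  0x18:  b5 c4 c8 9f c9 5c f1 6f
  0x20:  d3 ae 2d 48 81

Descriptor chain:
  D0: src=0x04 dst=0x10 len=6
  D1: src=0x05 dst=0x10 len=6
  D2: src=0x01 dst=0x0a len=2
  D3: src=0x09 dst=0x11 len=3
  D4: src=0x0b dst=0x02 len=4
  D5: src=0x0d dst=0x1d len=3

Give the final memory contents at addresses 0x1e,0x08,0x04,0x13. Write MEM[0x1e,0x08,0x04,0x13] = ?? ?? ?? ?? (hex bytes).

MEM[0x1e,0x08,0x04,0x13] = 81 2a e1 ab

  after D0: wrote 6B at 0x10 = 1d0169fd2a03
  after D1: wrote 6B at 0x10 = 0169fd2a0392
  after D2: wrote 2B at 0x0a = 8dab
  after D3: wrote 3B at 0x11 = 038dab
  after D4: wrote 4B at 0x02 = ab0fe181
  after D5: wrote 3B at 0x1d = e1812c
query mem[0x1e]=0x81, mem[0x08]=0x2a, mem[0x04]=0xe1, mem[0x13]=0xab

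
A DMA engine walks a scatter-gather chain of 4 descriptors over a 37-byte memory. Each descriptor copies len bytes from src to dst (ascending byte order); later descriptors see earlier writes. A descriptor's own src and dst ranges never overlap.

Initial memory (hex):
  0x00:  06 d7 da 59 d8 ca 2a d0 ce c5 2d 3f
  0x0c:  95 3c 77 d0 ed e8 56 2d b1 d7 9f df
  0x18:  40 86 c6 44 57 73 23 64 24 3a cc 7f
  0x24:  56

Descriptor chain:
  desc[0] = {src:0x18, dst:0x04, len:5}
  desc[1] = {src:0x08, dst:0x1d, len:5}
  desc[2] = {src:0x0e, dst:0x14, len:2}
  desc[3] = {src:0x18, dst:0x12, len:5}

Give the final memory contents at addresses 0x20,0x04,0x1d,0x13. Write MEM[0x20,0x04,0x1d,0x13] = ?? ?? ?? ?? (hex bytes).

#0 dst[0x04+5] := {0x40,0x86,0xc6,0x44,0x57}
#1 dst[0x1d+5] := {0x57,0xc5,0x2d,0x3f,0x95}
#2 dst[0x14+2] := {0x77,0xd0}
#3 dst[0x12+5] := {0x40,0x86,0xc6,0x44,0x57}
query mem[0x20]=0x3f, mem[0x04]=0x40, mem[0x1d]=0x57, mem[0x13]=0x86

MEM[0x20,0x04,0x1d,0x13] = 3f 40 57 86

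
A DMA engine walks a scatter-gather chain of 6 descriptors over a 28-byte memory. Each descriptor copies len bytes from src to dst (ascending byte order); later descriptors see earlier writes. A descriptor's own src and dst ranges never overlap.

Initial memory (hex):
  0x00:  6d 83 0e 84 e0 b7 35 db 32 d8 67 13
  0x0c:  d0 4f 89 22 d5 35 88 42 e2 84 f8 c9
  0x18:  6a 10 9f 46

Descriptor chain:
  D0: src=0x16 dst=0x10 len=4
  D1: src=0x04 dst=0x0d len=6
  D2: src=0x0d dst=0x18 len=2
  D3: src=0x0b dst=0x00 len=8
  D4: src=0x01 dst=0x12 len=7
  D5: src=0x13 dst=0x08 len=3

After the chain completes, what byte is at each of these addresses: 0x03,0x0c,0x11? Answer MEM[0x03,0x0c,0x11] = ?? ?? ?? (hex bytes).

MEM[0x03,0x0c,0x11] = b7 d0 32

#0 dst[0x10+4] := {0xf8,0xc9,0x6a,0x10}
#1 dst[0x0d+6] := {0xe0,0xb7,0x35,0xdb,0x32,0xd8}
#2 dst[0x18+2] := {0xe0,0xb7}
#3 dst[0x00+8] := {0x13,0xd0,0xe0,0xb7,0x35,0xdb,0x32,0xd8}
#4 dst[0x12+7] := {0xd0,0xe0,0xb7,0x35,0xdb,0x32,0xd8}
#5 dst[0x08+3] := {0xe0,0xb7,0x35}
query mem[0x03]=0xb7, mem[0x0c]=0xd0, mem[0x11]=0x32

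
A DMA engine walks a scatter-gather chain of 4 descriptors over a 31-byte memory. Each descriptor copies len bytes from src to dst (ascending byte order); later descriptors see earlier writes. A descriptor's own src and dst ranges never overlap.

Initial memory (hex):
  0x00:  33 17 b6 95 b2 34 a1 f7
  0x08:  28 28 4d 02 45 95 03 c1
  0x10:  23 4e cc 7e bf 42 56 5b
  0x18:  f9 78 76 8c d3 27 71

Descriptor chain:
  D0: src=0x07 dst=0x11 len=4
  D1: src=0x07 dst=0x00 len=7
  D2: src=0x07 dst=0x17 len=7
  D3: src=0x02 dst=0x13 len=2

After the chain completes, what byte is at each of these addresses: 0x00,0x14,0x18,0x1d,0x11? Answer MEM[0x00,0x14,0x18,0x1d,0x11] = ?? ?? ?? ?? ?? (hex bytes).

[0] 0x07->0x11 len=4 : f7 28 28 4d
[1] 0x07->0x00 len=7 : f7 28 28 4d 02 45 95
[2] 0x07->0x17 len=7 : f7 28 28 4d 02 45 95
[3] 0x02->0x13 len=2 : 28 4d
query mem[0x00]=0xf7, mem[0x14]=0x4d, mem[0x18]=0x28, mem[0x1d]=0x95, mem[0x11]=0xf7

MEM[0x00,0x14,0x18,0x1d,0x11] = f7 4d 28 95 f7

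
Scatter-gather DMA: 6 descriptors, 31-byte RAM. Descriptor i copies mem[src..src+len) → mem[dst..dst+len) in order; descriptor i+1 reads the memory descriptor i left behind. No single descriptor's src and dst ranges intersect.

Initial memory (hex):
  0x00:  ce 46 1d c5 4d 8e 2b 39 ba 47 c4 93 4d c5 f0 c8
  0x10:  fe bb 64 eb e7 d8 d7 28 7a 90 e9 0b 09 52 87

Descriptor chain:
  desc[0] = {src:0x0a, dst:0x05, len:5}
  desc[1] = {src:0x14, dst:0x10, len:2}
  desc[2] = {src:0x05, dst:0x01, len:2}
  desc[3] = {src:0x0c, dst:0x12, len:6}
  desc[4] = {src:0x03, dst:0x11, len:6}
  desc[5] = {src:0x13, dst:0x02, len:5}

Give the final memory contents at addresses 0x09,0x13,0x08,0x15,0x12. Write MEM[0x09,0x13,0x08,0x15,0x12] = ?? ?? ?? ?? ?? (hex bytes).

D0: mem[0x05..0x09] <- [c4 93 4d c5 f0]
D1: mem[0x10..0x11] <- [e7 d8]
D2: mem[0x01..0x02] <- [c4 93]
D3: mem[0x12..0x17] <- [4d c5 f0 c8 e7 d8]
D4: mem[0x11..0x16] <- [c5 4d c4 93 4d c5]
D5: mem[0x02..0x06] <- [c4 93 4d c5 d8]
query mem[0x09]=0xf0, mem[0x13]=0xc4, mem[0x08]=0xc5, mem[0x15]=0x4d, mem[0x12]=0x4d

MEM[0x09,0x13,0x08,0x15,0x12] = f0 c4 c5 4d 4d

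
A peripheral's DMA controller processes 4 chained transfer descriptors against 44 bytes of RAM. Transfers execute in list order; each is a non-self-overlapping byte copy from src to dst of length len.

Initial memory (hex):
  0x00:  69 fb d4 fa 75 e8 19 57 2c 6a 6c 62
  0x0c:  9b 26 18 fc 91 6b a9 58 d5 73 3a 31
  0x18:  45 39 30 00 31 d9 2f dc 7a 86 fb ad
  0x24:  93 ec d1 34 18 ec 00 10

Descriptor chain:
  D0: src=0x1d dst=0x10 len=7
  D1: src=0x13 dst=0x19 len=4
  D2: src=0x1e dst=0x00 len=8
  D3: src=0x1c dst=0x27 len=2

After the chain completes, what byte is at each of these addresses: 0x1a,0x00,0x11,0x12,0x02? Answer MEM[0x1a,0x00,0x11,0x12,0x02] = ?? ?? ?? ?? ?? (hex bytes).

  after D0: wrote 7B at 0x10 = d92fdc7a86fbad
  after D1: wrote 4B at 0x19 = 7a86fbad
  after D2: wrote 8B at 0x00 = 2fdc7a86fbad93ec
  after D3: wrote 2B at 0x27 = add9
query mem[0x1a]=0x86, mem[0x00]=0x2f, mem[0x11]=0x2f, mem[0x12]=0xdc, mem[0x02]=0x7a

MEM[0x1a,0x00,0x11,0x12,0x02] = 86 2f 2f dc 7a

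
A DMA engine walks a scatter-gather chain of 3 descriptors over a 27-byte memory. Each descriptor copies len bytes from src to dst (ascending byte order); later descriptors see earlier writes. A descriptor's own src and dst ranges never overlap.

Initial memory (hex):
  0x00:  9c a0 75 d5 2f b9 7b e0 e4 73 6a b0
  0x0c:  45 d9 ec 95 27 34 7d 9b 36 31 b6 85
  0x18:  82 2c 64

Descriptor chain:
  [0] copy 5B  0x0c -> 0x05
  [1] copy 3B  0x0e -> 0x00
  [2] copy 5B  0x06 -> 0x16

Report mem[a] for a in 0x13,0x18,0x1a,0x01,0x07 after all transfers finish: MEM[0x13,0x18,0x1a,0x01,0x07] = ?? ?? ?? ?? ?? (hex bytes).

  after D0: wrote 5B at 0x05 = 45d9ec9527
  after D1: wrote 3B at 0x00 = ec9527
  after D2: wrote 5B at 0x16 = d9ec95276a
query mem[0x13]=0x9b, mem[0x18]=0x95, mem[0x1a]=0x6a, mem[0x01]=0x95, mem[0x07]=0xec

MEM[0x13,0x18,0x1a,0x01,0x07] = 9b 95 6a 95 ec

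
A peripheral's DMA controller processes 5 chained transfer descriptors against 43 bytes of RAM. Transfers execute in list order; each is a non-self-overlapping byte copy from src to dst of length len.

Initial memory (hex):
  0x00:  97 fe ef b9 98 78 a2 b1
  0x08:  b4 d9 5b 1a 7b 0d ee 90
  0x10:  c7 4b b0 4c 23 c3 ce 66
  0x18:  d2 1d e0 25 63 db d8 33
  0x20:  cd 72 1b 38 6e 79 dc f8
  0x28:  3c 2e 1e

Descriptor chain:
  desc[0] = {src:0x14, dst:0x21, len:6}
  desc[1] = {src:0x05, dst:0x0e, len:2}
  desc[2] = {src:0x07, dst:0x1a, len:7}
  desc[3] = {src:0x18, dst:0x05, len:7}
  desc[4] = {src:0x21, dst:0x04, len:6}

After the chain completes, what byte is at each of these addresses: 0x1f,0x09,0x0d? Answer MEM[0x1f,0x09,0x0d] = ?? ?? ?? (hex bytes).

MEM[0x1f,0x09,0x0d] = 7b 1d 0d

  after D0: wrote 6B at 0x21 = 23c3ce66d21d
  after D1: wrote 2B at 0x0e = 78a2
  after D2: wrote 7B at 0x1a = b1b4d95b1a7b0d
  after D3: wrote 7B at 0x05 = d21db1b4d95b1a
  after D4: wrote 6B at 0x04 = 23c3ce66d21d
query mem[0x1f]=0x7b, mem[0x09]=0x1d, mem[0x0d]=0x0d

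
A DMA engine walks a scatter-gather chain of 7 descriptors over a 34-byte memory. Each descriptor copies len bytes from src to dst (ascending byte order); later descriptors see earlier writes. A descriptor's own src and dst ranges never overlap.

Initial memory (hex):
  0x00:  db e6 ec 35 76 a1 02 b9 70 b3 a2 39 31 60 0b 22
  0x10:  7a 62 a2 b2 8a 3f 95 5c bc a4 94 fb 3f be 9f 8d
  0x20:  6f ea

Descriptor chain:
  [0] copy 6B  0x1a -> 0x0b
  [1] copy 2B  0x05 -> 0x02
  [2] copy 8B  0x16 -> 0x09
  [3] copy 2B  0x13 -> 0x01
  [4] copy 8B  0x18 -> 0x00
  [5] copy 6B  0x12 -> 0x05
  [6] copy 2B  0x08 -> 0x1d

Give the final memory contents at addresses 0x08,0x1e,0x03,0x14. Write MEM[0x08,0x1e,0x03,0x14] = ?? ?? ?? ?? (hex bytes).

MEM[0x08,0x1e,0x03,0x14] = 3f 95 fb 8a

D0: mem[0x0b..0x10] <- [94 fb 3f be 9f 8d]
D1: mem[0x02..0x03] <- [a1 02]
D2: mem[0x09..0x10] <- [95 5c bc a4 94 fb 3f be]
D3: mem[0x01..0x02] <- [b2 8a]
D4: mem[0x00..0x07] <- [bc a4 94 fb 3f be 9f 8d]
D5: mem[0x05..0x0a] <- [a2 b2 8a 3f 95 5c]
D6: mem[0x1d..0x1e] <- [3f 95]
query mem[0x08]=0x3f, mem[0x1e]=0x95, mem[0x03]=0xfb, mem[0x14]=0x8a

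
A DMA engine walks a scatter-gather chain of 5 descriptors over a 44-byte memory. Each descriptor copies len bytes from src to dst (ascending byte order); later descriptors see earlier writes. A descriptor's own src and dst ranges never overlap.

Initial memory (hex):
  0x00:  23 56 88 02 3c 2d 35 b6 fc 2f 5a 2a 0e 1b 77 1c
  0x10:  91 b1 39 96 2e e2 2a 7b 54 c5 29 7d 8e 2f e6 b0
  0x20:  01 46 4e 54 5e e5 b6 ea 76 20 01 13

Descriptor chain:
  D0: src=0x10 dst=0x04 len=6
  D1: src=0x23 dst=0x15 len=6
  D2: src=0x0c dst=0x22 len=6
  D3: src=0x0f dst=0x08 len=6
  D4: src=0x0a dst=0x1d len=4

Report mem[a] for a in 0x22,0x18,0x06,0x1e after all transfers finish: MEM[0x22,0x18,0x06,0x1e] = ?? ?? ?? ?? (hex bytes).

MEM[0x22,0x18,0x06,0x1e] = 0e b6 39 39

  after D0: wrote 6B at 0x04 = 91b139962ee2
  after D1: wrote 6B at 0x15 = 545ee5b6ea76
  after D2: wrote 6B at 0x22 = 0e1b771c91b1
  after D3: wrote 6B at 0x08 = 1c91b139962e
  after D4: wrote 4B at 0x1d = b139962e
query mem[0x22]=0x0e, mem[0x18]=0xb6, mem[0x06]=0x39, mem[0x1e]=0x39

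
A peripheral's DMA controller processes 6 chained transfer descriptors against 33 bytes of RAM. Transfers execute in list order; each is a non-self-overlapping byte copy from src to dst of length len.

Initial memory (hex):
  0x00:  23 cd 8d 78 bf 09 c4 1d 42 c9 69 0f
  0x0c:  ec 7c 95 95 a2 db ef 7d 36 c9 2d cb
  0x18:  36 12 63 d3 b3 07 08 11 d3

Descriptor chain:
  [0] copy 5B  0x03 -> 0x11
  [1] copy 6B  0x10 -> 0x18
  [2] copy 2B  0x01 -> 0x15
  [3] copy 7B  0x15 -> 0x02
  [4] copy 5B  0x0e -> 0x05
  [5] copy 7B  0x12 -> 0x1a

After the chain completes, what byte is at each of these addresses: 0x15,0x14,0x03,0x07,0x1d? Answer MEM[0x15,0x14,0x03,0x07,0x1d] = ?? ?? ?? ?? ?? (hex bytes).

MEM[0x15,0x14,0x03,0x07,0x1d] = cd c4 8d a2 cd

D0: mem[0x11..0x15] <- [78 bf 09 c4 1d]
D1: mem[0x18..0x1d] <- [a2 78 bf 09 c4 1d]
D2: mem[0x15..0x16] <- [cd 8d]
D3: mem[0x02..0x08] <- [cd 8d cb a2 78 bf 09]
D4: mem[0x05..0x09] <- [95 95 a2 78 bf]
D5: mem[0x1a..0x20] <- [bf 09 c4 cd 8d cb a2]
query mem[0x15]=0xcd, mem[0x14]=0xc4, mem[0x03]=0x8d, mem[0x07]=0xa2, mem[0x1d]=0xcd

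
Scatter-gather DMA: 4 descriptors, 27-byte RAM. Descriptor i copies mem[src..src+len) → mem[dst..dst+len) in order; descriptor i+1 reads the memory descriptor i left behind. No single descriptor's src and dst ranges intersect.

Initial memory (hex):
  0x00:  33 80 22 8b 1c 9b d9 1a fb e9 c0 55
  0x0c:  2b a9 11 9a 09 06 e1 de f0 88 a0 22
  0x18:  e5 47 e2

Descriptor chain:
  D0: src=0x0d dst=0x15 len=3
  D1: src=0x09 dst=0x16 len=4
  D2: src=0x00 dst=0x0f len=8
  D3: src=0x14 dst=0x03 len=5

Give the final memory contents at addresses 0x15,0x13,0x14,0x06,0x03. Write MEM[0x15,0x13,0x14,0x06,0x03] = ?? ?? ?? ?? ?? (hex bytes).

MEM[0x15,0x13,0x14,0x06,0x03] = d9 1c 9b c0 9b

D0: mem[0x15..0x17] <- [a9 11 9a]
D1: mem[0x16..0x19] <- [e9 c0 55 2b]
D2: mem[0x0f..0x16] <- [33 80 22 8b 1c 9b d9 1a]
D3: mem[0x03..0x07] <- [9b d9 1a c0 55]
query mem[0x15]=0xd9, mem[0x13]=0x1c, mem[0x14]=0x9b, mem[0x06]=0xc0, mem[0x03]=0x9b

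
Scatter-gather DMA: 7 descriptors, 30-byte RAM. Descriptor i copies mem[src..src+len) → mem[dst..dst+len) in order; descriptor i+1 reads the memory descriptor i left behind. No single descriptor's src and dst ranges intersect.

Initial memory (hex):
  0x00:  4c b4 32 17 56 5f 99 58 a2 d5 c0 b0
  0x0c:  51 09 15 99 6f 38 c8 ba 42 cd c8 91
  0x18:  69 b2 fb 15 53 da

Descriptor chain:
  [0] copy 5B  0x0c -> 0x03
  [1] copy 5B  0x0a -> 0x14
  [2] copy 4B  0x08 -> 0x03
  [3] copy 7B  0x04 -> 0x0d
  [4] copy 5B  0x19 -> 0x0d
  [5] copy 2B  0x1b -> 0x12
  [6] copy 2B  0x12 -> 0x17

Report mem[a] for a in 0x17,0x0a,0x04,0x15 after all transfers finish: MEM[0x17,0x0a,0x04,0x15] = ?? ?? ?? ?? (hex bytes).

  after D0: wrote 5B at 0x03 = 510915996f
  after D1: wrote 5B at 0x14 = c0b0510915
  after D2: wrote 4B at 0x03 = a2d5c0b0
  after D3: wrote 7B at 0x0d = d5c0b06fa2d5c0
  after D4: wrote 5B at 0x0d = b2fb1553da
  after D5: wrote 2B at 0x12 = 1553
  after D6: wrote 2B at 0x17 = 1553
query mem[0x17]=0x15, mem[0x0a]=0xc0, mem[0x04]=0xd5, mem[0x15]=0xb0

MEM[0x17,0x0a,0x04,0x15] = 15 c0 d5 b0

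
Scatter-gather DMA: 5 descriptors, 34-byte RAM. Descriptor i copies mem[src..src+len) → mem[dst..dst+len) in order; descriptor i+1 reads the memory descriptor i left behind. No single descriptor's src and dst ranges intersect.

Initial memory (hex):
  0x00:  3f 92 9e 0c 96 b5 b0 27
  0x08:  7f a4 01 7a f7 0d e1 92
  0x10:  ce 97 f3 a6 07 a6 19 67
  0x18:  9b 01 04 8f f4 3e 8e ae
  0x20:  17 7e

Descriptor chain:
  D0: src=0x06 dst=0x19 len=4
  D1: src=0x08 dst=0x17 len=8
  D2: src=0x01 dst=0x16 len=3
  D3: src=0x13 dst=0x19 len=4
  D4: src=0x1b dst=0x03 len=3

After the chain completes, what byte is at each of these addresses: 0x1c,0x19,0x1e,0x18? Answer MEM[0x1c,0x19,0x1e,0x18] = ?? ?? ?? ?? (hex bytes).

MEM[0x1c,0x19,0x1e,0x18] = 92 a6 92 0c

  after D0: wrote 4B at 0x19 = b0277fa4
  after D1: wrote 8B at 0x17 = 7fa4017af70de192
  after D2: wrote 3B at 0x16 = 929e0c
  after D3: wrote 4B at 0x19 = a607a692
  after D4: wrote 3B at 0x03 = a692e1
query mem[0x1c]=0x92, mem[0x19]=0xa6, mem[0x1e]=0x92, mem[0x18]=0x0c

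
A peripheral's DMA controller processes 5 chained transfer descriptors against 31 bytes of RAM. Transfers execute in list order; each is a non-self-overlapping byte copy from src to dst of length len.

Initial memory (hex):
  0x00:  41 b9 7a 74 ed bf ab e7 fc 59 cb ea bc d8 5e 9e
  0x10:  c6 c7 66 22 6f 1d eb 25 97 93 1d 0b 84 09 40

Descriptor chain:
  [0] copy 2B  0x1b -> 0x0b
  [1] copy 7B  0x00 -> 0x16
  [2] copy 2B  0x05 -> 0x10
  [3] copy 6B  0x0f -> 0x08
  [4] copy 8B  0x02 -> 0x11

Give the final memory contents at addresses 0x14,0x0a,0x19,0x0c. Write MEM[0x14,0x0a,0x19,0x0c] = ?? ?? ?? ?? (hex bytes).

D0: mem[0x0b..0x0c] <- [0b 84]
D1: mem[0x16..0x1c] <- [41 b9 7a 74 ed bf ab]
D2: mem[0x10..0x11] <- [bf ab]
D3: mem[0x08..0x0d] <- [9e bf ab 66 22 6f]
D4: mem[0x11..0x18] <- [7a 74 ed bf ab e7 9e bf]
query mem[0x14]=0xbf, mem[0x0a]=0xab, mem[0x19]=0x74, mem[0x0c]=0x22

MEM[0x14,0x0a,0x19,0x0c] = bf ab 74 22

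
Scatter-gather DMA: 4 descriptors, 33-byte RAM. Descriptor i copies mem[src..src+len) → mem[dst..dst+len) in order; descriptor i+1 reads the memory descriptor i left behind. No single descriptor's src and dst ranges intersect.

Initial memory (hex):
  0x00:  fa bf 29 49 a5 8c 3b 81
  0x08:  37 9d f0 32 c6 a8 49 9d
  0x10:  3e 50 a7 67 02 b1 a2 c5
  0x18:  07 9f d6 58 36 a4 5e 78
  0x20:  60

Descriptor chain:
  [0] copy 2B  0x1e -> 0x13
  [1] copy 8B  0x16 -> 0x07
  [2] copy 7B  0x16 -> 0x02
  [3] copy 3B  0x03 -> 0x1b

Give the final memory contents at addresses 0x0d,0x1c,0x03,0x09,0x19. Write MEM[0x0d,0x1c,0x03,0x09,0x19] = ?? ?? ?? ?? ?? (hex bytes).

MEM[0x0d,0x1c,0x03,0x09,0x19] = 36 07 c5 07 9f

#0 dst[0x13+2] := {0x5e,0x78}
#1 dst[0x07+8] := {0xa2,0xc5,0x07,0x9f,0xd6,0x58,0x36,0xa4}
#2 dst[0x02+7] := {0xa2,0xc5,0x07,0x9f,0xd6,0x58,0x36}
#3 dst[0x1b+3] := {0xc5,0x07,0x9f}
query mem[0x0d]=0x36, mem[0x1c]=0x07, mem[0x03]=0xc5, mem[0x09]=0x07, mem[0x19]=0x9f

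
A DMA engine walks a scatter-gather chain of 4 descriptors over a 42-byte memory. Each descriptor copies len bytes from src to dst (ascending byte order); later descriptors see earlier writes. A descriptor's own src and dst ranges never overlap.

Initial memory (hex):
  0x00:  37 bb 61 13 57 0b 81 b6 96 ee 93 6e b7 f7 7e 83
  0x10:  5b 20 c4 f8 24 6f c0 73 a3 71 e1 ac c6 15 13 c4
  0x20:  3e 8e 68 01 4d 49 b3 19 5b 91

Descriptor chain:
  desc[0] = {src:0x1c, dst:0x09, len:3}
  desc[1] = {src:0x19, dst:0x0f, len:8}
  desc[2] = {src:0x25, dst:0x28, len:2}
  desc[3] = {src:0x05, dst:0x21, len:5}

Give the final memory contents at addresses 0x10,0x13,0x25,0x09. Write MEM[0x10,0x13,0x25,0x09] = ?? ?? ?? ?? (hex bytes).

MEM[0x10,0x13,0x25,0x09] = e1 15 c6 c6

#0 dst[0x09+3] := {0xc6,0x15,0x13}
#1 dst[0x0f+8] := {0x71,0xe1,0xac,0xc6,0x15,0x13,0xc4,0x3e}
#2 dst[0x28+2] := {0x49,0xb3}
#3 dst[0x21+5] := {0x0b,0x81,0xb6,0x96,0xc6}
query mem[0x10]=0xe1, mem[0x13]=0x15, mem[0x25]=0xc6, mem[0x09]=0xc6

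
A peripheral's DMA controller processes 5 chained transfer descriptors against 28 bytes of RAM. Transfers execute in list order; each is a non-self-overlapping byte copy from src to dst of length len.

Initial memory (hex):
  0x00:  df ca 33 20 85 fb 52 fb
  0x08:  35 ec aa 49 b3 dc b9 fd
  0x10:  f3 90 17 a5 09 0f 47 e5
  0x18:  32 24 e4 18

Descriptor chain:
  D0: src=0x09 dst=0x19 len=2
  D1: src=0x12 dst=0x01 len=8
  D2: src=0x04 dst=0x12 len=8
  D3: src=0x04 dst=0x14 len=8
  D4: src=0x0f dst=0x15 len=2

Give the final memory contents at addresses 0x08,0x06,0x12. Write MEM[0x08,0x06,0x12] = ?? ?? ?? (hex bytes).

MEM[0x08,0x06,0x12] = ec e5 0f

  after D0: wrote 2B at 0x19 = ecaa
  after D1: wrote 8B at 0x01 = 17a5090f47e532ec
  after D2: wrote 8B at 0x12 = 0f47e532ececaa49
  after D3: wrote 8B at 0x14 = 0f47e532ececaa49
  after D4: wrote 2B at 0x15 = fdf3
query mem[0x08]=0xec, mem[0x06]=0xe5, mem[0x12]=0x0f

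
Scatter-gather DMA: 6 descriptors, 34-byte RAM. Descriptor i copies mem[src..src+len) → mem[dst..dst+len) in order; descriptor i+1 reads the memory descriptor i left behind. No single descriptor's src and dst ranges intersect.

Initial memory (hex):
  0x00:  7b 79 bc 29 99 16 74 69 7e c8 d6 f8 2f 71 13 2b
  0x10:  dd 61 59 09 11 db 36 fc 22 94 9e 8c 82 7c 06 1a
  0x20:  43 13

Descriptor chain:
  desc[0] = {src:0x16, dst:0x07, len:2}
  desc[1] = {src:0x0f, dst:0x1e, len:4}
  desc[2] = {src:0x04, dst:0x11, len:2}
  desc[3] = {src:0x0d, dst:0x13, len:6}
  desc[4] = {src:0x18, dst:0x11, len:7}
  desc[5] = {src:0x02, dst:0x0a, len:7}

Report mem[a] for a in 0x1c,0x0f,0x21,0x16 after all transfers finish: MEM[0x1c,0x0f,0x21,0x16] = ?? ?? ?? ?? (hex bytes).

[0] 0x16->0x07 len=2 : 36 fc
[1] 0x0f->0x1e len=4 : 2b dd 61 59
[2] 0x04->0x11 len=2 : 99 16
[3] 0x0d->0x13 len=6 : 71 13 2b dd 99 16
[4] 0x18->0x11 len=7 : 16 94 9e 8c 82 7c 2b
[5] 0x02->0x0a len=7 : bc 29 99 16 74 36 fc
query mem[0x1c]=0x82, mem[0x0f]=0x36, mem[0x21]=0x59, mem[0x16]=0x7c

MEM[0x1c,0x0f,0x21,0x16] = 82 36 59 7c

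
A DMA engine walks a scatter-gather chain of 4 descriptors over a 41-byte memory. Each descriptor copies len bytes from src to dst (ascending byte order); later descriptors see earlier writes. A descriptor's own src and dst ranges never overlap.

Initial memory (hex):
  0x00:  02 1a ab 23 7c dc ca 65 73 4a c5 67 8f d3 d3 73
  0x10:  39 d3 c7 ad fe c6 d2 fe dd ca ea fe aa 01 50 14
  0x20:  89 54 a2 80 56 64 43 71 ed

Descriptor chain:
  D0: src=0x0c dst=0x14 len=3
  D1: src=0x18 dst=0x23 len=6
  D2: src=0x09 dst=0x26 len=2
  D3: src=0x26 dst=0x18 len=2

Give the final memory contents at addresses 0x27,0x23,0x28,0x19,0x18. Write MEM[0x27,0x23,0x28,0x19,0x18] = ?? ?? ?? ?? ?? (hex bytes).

#0 dst[0x14+3] := {0x8f,0xd3,0xd3}
#1 dst[0x23+6] := {0xdd,0xca,0xea,0xfe,0xaa,0x01}
#2 dst[0x26+2] := {0x4a,0xc5}
#3 dst[0x18+2] := {0x4a,0xc5}
query mem[0x27]=0xc5, mem[0x23]=0xdd, mem[0x28]=0x01, mem[0x19]=0xc5, mem[0x18]=0x4a

MEM[0x27,0x23,0x28,0x19,0x18] = c5 dd 01 c5 4a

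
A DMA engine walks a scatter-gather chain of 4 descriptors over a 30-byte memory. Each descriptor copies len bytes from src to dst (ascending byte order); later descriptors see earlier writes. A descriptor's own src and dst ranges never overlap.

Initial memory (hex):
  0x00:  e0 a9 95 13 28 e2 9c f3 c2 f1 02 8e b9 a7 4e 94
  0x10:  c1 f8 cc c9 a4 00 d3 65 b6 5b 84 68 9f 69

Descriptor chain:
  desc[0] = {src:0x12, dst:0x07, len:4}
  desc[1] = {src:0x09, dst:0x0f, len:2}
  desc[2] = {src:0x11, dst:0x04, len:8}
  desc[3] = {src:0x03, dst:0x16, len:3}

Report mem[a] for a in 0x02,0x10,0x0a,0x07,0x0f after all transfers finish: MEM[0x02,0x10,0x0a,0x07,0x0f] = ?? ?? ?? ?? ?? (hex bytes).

MEM[0x02,0x10,0x0a,0x07,0x0f] = 95 00 65 a4 a4

  after D0: wrote 4B at 0x07 = ccc9a400
  after D1: wrote 2B at 0x0f = a400
  after D2: wrote 8B at 0x04 = f8ccc9a400d365b6
  after D3: wrote 3B at 0x16 = 13f8cc
query mem[0x02]=0x95, mem[0x10]=0x00, mem[0x0a]=0x65, mem[0x07]=0xa4, mem[0x0f]=0xa4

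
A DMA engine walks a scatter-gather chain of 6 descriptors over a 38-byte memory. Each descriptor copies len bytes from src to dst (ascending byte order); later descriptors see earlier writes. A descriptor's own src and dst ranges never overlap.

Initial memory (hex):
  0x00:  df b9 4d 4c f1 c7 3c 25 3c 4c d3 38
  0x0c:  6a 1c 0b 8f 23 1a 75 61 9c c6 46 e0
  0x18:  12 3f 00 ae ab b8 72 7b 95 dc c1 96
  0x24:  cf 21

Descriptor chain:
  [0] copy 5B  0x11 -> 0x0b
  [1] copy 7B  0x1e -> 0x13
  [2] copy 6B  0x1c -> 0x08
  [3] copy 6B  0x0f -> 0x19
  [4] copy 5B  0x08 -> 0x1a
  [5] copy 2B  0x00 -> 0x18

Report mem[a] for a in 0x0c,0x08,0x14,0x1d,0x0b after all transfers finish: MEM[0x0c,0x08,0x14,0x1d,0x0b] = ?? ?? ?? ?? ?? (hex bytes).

  after D0: wrote 5B at 0x0b = 1a75619cc6
  after D1: wrote 7B at 0x13 = 727b95dcc196cf
  after D2: wrote 6B at 0x08 = abb8727b95dc
  after D3: wrote 6B at 0x19 = c6231a75727b
  after D4: wrote 5B at 0x1a = abb8727b95
  after D5: wrote 2B at 0x18 = dfb9
query mem[0x0c]=0x95, mem[0x08]=0xab, mem[0x14]=0x7b, mem[0x1d]=0x7b, mem[0x0b]=0x7b

MEM[0x0c,0x08,0x14,0x1d,0x0b] = 95 ab 7b 7b 7b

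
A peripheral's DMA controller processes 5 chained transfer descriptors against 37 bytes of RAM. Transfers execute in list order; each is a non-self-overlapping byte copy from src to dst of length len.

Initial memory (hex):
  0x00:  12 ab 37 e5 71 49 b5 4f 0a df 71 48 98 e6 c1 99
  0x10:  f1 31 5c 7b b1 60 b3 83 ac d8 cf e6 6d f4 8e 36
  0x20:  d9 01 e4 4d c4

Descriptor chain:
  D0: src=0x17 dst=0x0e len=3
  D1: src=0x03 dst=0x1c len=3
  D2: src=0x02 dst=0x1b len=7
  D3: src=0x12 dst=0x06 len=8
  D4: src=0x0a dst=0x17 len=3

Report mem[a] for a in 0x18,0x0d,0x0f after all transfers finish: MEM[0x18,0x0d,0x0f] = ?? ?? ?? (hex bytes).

MEM[0x18,0x0d,0x0f] = 83 d8 ac

D0: mem[0x0e..0x10] <- [83 ac d8]
D1: mem[0x1c..0x1e] <- [e5 71 49]
D2: mem[0x1b..0x21] <- [37 e5 71 49 b5 4f 0a]
D3: mem[0x06..0x0d] <- [5c 7b b1 60 b3 83 ac d8]
D4: mem[0x17..0x19] <- [b3 83 ac]
query mem[0x18]=0x83, mem[0x0d]=0xd8, mem[0x0f]=0xac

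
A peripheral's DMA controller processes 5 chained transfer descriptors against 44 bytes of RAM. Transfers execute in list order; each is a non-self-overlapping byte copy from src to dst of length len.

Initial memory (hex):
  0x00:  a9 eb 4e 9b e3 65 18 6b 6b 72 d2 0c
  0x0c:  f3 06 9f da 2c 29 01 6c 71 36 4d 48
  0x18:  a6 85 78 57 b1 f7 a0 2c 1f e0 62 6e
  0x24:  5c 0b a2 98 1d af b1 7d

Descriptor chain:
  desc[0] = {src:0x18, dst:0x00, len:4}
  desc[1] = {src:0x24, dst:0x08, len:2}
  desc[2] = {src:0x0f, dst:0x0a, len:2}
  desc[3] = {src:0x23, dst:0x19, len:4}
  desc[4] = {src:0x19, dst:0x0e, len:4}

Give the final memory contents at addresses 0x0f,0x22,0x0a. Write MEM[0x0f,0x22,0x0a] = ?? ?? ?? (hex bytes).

  after D0: wrote 4B at 0x00 = a6857857
  after D1: wrote 2B at 0x08 = 5c0b
  after D2: wrote 2B at 0x0a = da2c
  after D3: wrote 4B at 0x19 = 6e5c0ba2
  after D4: wrote 4B at 0x0e = 6e5c0ba2
query mem[0x0f]=0x5c, mem[0x22]=0x62, mem[0x0a]=0xda

MEM[0x0f,0x22,0x0a] = 5c 62 da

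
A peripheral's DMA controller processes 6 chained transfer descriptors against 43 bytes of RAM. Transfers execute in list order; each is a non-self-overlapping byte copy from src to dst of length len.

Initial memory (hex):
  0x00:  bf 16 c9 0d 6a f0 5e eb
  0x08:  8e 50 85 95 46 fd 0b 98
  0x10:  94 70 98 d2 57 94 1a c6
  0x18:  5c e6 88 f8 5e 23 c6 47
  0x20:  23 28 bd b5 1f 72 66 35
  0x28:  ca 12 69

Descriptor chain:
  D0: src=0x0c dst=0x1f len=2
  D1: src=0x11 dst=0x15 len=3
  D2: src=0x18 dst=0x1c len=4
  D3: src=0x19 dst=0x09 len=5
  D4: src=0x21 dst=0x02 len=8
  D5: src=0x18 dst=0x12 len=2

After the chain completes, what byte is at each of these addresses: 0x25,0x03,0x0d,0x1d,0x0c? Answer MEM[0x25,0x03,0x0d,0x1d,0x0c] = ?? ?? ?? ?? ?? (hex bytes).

#0 dst[0x1f+2] := {0x46,0xfd}
#1 dst[0x15+3] := {0x70,0x98,0xd2}
#2 dst[0x1c+4] := {0x5c,0xe6,0x88,0xf8}
#3 dst[0x09+5] := {0xe6,0x88,0xf8,0x5c,0xe6}
#4 dst[0x02+8] := {0x28,0xbd,0xb5,0x1f,0x72,0x66,0x35,0xca}
#5 dst[0x12+2] := {0x5c,0xe6}
query mem[0x25]=0x72, mem[0x03]=0xbd, mem[0x0d]=0xe6, mem[0x1d]=0xe6, mem[0x0c]=0x5c

MEM[0x25,0x03,0x0d,0x1d,0x0c] = 72 bd e6 e6 5c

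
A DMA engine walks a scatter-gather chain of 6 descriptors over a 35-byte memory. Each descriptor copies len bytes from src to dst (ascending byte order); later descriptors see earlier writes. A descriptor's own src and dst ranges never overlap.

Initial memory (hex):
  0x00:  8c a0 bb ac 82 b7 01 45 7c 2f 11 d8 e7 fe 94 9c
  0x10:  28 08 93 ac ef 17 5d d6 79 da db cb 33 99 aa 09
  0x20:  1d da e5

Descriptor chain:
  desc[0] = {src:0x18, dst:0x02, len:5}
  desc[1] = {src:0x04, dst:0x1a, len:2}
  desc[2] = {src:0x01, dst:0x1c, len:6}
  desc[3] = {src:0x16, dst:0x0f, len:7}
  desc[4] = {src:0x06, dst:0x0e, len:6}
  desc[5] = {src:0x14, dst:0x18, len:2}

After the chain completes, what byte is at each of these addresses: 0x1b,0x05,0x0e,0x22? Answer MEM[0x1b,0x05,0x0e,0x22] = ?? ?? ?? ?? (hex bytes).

MEM[0x1b,0x05,0x0e,0x22] = cb cb 33 e5

D0: mem[0x02..0x06] <- [79 da db cb 33]
D1: mem[0x1a..0x1b] <- [db cb]
D2: mem[0x1c..0x21] <- [a0 79 da db cb 33]
D3: mem[0x0f..0x15] <- [5d d6 79 da db cb a0]
D4: mem[0x0e..0x13] <- [33 45 7c 2f 11 d8]
D5: mem[0x18..0x19] <- [cb a0]
query mem[0x1b]=0xcb, mem[0x05]=0xcb, mem[0x0e]=0x33, mem[0x22]=0xe5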